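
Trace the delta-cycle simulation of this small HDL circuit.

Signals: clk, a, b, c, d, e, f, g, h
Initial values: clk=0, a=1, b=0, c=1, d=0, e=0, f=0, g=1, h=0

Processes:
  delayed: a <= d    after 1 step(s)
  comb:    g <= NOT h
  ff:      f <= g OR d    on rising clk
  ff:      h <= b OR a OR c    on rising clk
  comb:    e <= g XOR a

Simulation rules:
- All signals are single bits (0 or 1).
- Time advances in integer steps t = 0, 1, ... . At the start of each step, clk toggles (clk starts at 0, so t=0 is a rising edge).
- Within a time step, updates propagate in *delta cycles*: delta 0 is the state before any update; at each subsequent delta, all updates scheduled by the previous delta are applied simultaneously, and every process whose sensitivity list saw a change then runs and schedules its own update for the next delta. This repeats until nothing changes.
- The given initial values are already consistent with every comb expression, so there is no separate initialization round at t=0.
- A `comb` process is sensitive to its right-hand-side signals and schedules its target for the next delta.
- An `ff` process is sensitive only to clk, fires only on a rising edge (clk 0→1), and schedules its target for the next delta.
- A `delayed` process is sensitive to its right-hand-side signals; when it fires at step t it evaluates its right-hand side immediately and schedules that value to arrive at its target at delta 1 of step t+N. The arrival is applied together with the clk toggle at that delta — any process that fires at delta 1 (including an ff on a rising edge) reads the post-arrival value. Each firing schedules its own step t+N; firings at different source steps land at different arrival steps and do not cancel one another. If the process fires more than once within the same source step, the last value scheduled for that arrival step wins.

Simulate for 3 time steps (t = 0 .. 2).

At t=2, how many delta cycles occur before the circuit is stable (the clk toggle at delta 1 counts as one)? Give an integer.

[bits: f,h,g,a,d,clk,e,c,b]
t=0: Δ0=001100010 Δ1=001101010 Δ2=111101010 Δ3=110101010 Δ4=110101110 | 4Δ
t=1: Δ0=110101110 Δ1=110100110 | 1Δ
t=2: Δ0=110100110 Δ1=110101110 Δ2=010101110 | 2Δ

2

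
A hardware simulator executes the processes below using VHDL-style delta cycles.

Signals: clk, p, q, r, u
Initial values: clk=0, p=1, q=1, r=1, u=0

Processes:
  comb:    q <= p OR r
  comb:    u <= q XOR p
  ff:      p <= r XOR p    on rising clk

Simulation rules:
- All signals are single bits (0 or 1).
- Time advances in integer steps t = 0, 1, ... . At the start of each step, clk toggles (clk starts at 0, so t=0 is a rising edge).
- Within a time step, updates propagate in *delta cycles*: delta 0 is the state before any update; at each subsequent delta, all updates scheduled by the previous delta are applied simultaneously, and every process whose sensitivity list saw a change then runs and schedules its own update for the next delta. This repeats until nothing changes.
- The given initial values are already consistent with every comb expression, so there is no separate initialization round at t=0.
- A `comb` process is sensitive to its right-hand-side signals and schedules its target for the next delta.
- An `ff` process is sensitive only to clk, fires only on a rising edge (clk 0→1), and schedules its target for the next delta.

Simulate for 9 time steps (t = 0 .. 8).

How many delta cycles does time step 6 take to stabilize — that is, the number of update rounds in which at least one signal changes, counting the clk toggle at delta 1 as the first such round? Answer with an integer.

3

[bits: u,p,r,q,clk]
t=0: Δ0=01110 Δ1=01111 Δ2=00111 Δ3=10111 | 3Δ
t=1: Δ0=10111 Δ1=10110 | 1Δ
t=2: Δ0=10110 Δ1=10111 Δ2=11111 Δ3=01111 | 3Δ
t=3: Δ0=01111 Δ1=01110 | 1Δ
t=4: Δ0=01110 Δ1=01111 Δ2=00111 Δ3=10111 | 3Δ
t=5: Δ0=10111 Δ1=10110 | 1Δ
t=6: Δ0=10110 Δ1=10111 Δ2=11111 Δ3=01111 | 3Δ
t=7: Δ0=01111 Δ1=01110 | 1Δ
t=8: Δ0=01110 Δ1=01111 Δ2=00111 Δ3=10111 | 3Δ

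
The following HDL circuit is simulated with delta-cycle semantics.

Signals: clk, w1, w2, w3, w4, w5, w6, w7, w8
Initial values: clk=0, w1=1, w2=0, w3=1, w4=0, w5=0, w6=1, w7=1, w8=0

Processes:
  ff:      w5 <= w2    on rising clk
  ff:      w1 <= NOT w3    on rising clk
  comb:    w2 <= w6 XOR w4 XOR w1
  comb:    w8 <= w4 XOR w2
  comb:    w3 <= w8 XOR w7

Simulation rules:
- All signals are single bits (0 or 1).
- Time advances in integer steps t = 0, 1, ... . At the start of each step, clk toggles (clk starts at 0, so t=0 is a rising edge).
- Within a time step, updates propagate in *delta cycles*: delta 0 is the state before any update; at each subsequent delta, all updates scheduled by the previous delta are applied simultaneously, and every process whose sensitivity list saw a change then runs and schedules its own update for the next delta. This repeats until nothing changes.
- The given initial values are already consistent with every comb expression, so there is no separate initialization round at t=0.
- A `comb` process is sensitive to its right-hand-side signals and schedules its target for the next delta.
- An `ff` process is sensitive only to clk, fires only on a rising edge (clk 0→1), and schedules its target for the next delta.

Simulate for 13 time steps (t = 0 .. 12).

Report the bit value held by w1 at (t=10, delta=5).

1

[bits: w2,w3,w6,w1,w5,w8,clk,w4,w7]
t=0: Δ0=011100001 Δ1=011100101 Δ2=011000101 Δ3=111000101 Δ4=111001101 Δ5=101001101 | 5Δ
t=1: Δ0=101001101 Δ1=101001001 | 1Δ
t=2: Δ0=101001001 Δ1=101001101 Δ2=101111101 Δ3=001111101 Δ4=001110101 Δ5=011110101 | 5Δ
t=3: Δ0=011110101 Δ1=011110001 | 1Δ
t=4: Δ0=011110001 Δ1=011110101 Δ2=011000101 Δ3=111000101 Δ4=111001101 Δ5=101001101 | 5Δ
t=5: Δ0=101001101 Δ1=101001001 | 1Δ
t=6: Δ0=101001001 Δ1=101001101 Δ2=101111101 Δ3=001111101 Δ4=001110101 Δ5=011110101 | 5Δ
t=7: Δ0=011110101 Δ1=011110001 | 1Δ
t=8: Δ0=011110001 Δ1=011110101 Δ2=011000101 Δ3=111000101 Δ4=111001101 Δ5=101001101 | 5Δ
t=9: Δ0=101001101 Δ1=101001001 | 1Δ
t=10: Δ0=101001001 Δ1=101001101 Δ2=101111101 Δ3=001111101 Δ4=001110101 Δ5=011110101 | 5Δ
t=11: Δ0=011110101 Δ1=011110001 | 1Δ
t=12: Δ0=011110001 Δ1=011110101 Δ2=011000101 Δ3=111000101 Δ4=111001101 Δ5=101001101 | 5Δ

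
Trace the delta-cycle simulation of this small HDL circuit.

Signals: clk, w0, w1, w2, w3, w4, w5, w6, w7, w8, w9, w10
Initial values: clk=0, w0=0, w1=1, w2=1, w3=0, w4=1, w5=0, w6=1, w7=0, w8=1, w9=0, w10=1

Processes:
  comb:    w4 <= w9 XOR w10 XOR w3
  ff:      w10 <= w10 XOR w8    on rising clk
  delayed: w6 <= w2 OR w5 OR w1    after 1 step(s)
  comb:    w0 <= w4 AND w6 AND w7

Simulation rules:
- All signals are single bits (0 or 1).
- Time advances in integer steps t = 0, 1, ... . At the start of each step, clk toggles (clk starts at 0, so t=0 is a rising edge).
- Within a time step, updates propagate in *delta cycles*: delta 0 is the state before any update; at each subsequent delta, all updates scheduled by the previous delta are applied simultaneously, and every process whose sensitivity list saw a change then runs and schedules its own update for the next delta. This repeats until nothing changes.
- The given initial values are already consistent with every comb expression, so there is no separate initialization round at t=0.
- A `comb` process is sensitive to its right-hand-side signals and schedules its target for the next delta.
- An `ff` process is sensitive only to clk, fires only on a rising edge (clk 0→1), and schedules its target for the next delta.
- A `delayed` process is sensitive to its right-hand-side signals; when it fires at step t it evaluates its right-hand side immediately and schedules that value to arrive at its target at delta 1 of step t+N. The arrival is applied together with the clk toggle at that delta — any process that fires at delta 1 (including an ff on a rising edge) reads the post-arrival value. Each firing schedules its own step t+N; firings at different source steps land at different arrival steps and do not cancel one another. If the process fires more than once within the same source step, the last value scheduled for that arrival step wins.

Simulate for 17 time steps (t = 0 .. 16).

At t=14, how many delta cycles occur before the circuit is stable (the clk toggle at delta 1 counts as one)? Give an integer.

3

[bits: w8,w6,w4,w0,w2,w1,w10,w9,w3,clk,w7,w5]
t=0: Δ0=111011100000 Δ1=111011100100 Δ2=111011000100 Δ3=110011000100 | 3Δ
t=1: Δ0=110011000100 Δ1=110011000000 | 1Δ
t=2: Δ0=110011000000 Δ1=110011000100 Δ2=110011100100 Δ3=111011100100 | 3Δ
t=3: Δ0=111011100100 Δ1=111011100000 | 1Δ
t=4: Δ0=111011100000 Δ1=111011100100 Δ2=111011000100 Δ3=110011000100 | 3Δ
t=5: Δ0=110011000100 Δ1=110011000000 | 1Δ
t=6: Δ0=110011000000 Δ1=110011000100 Δ2=110011100100 Δ3=111011100100 | 3Δ
t=7: Δ0=111011100100 Δ1=111011100000 | 1Δ
t=8: Δ0=111011100000 Δ1=111011100100 Δ2=111011000100 Δ3=110011000100 | 3Δ
t=9: Δ0=110011000100 Δ1=110011000000 | 1Δ
t=10: Δ0=110011000000 Δ1=110011000100 Δ2=110011100100 Δ3=111011100100 | 3Δ
t=11: Δ0=111011100100 Δ1=111011100000 | 1Δ
t=12: Δ0=111011100000 Δ1=111011100100 Δ2=111011000100 Δ3=110011000100 | 3Δ
t=13: Δ0=110011000100 Δ1=110011000000 | 1Δ
t=14: Δ0=110011000000 Δ1=110011000100 Δ2=110011100100 Δ3=111011100100 | 3Δ
t=15: Δ0=111011100100 Δ1=111011100000 | 1Δ
t=16: Δ0=111011100000 Δ1=111011100100 Δ2=111011000100 Δ3=110011000100 | 3Δ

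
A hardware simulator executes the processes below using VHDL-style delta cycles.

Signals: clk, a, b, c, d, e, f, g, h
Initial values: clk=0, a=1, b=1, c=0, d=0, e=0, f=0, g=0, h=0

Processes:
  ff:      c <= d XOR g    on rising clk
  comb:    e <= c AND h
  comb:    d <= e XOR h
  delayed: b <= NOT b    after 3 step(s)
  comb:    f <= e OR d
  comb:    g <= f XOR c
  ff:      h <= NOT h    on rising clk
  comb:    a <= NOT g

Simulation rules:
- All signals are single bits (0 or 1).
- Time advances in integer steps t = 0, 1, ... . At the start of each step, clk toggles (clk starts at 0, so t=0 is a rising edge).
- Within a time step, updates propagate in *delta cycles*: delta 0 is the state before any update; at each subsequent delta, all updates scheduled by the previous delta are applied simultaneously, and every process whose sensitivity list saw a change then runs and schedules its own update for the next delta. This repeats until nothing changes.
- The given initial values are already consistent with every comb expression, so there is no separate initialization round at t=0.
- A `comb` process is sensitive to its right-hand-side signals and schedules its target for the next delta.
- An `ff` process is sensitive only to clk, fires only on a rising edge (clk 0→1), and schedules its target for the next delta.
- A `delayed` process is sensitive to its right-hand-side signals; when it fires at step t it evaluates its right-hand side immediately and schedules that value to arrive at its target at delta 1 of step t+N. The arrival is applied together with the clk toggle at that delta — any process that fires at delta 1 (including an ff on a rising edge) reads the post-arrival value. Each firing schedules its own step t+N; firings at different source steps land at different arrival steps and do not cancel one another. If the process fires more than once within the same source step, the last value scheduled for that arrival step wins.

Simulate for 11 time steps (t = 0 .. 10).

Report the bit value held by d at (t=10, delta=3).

[bits: c,f,g,b,a,e,clk,h,d]
t=0: Δ0=000110000 Δ1=000110100 Δ2=000110110 Δ3=000110111 Δ4=010110111 Δ5=011110111 Δ6=011100111 | 6Δ
t=1: Δ0=011100111 Δ1=011100011 | 1Δ
t=2: Δ0=011100011 Δ1=011100111 Δ2=011100101 Δ3=011100100 Δ4=001100100 Δ5=000100100 Δ6=000110100 | 6Δ
t=3: Δ0=000110100 Δ1=000110000 | 1Δ
t=4: Δ0=000110000 Δ1=000110100 Δ2=000110110 Δ3=000110111 Δ4=010110111 Δ5=011110111 Δ6=011100111 | 6Δ
t=5: Δ0=011100111 Δ1=011100011 | 1Δ
t=6: Δ0=011100011 Δ1=011100111 Δ2=011100101 Δ3=011100100 Δ4=001100100 Δ5=000100100 Δ6=000110100 | 6Δ
t=7: Δ0=000110100 Δ1=000110000 | 1Δ
t=8: Δ0=000110000 Δ1=000110100 Δ2=000110110 Δ3=000110111 Δ4=010110111 Δ5=011110111 Δ6=011100111 | 6Δ
t=9: Δ0=011100111 Δ1=011100011 | 1Δ
t=10: Δ0=011100011 Δ1=011100111 Δ2=011100101 Δ3=011100100 Δ4=001100100 Δ5=000100100 Δ6=000110100 | 6Δ

0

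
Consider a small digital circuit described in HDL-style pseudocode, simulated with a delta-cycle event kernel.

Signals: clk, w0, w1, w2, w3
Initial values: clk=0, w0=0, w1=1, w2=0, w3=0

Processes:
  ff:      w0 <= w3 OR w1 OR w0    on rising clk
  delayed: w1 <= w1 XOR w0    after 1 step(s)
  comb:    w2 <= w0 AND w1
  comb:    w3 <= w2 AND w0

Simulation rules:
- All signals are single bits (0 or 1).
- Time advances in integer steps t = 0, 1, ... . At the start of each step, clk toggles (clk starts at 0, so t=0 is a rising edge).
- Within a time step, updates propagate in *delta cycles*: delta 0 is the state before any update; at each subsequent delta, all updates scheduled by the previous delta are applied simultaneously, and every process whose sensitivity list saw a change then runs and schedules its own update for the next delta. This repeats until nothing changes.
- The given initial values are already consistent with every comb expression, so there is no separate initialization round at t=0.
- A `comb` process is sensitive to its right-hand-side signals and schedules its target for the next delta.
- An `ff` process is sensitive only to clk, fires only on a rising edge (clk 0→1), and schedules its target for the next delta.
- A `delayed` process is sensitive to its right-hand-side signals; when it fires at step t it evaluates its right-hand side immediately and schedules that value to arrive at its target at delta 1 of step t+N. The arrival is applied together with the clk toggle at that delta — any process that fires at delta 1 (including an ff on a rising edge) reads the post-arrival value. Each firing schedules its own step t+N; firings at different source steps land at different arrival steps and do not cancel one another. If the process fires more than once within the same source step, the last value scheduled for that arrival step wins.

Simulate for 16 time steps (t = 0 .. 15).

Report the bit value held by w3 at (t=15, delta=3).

0

t=0 Δ0: w2=0 w0=0 w3=0 w1=1 clk=0
  Δ1: clk:0→1
  Δ2: w0:0→1
  Δ3: w2:0→1
  Δ4: w3:0→1
  (4Δ to stable)
t=1 Δ0: w2=1 w0=1 w3=1 w1=1 clk=1
  Δ1: w1:1→0, clk:1→0
  Δ2: w2:1→0
  Δ3: w3:1→0
  (3Δ to stable)
t=2 Δ0: w2=0 w0=1 w3=0 w1=0 clk=0
  Δ1: w1:0→1, clk:0→1
  Δ2: w2:0→1
  Δ3: w3:0→1
  (3Δ to stable)
t=3 Δ0: w2=1 w0=1 w3=1 w1=1 clk=1
  Δ1: w1:1→0, clk:1→0
  Δ2: w2:1→0
  Δ3: w3:1→0
  (3Δ to stable)
t=4 Δ0: w2=0 w0=1 w3=0 w1=0 clk=0
  Δ1: w1:0→1, clk:0→1
  Δ2: w2:0→1
  Δ3: w3:0→1
  (3Δ to stable)
t=5 Δ0: w2=1 w0=1 w3=1 w1=1 clk=1
  Δ1: w1:1→0, clk:1→0
  Δ2: w2:1→0
  Δ3: w3:1→0
  (3Δ to stable)
t=6 Δ0: w2=0 w0=1 w3=0 w1=0 clk=0
  Δ1: w1:0→1, clk:0→1
  Δ2: w2:0→1
  Δ3: w3:0→1
  (3Δ to stable)
t=7 Δ0: w2=1 w0=1 w3=1 w1=1 clk=1
  Δ1: w1:1→0, clk:1→0
  Δ2: w2:1→0
  Δ3: w3:1→0
  (3Δ to stable)
t=8 Δ0: w2=0 w0=1 w3=0 w1=0 clk=0
  Δ1: w1:0→1, clk:0→1
  Δ2: w2:0→1
  Δ3: w3:0→1
  (3Δ to stable)
t=9 Δ0: w2=1 w0=1 w3=1 w1=1 clk=1
  Δ1: w1:1→0, clk:1→0
  Δ2: w2:1→0
  Δ3: w3:1→0
  (3Δ to stable)
t=10 Δ0: w2=0 w0=1 w3=0 w1=0 clk=0
  Δ1: w1:0→1, clk:0→1
  Δ2: w2:0→1
  Δ3: w3:0→1
  (3Δ to stable)
t=11 Δ0: w2=1 w0=1 w3=1 w1=1 clk=1
  Δ1: w1:1→0, clk:1→0
  Δ2: w2:1→0
  Δ3: w3:1→0
  (3Δ to stable)
t=12 Δ0: w2=0 w0=1 w3=0 w1=0 clk=0
  Δ1: w1:0→1, clk:0→1
  Δ2: w2:0→1
  Δ3: w3:0→1
  (3Δ to stable)
t=13 Δ0: w2=1 w0=1 w3=1 w1=1 clk=1
  Δ1: w1:1→0, clk:1→0
  Δ2: w2:1→0
  Δ3: w3:1→0
  (3Δ to stable)
t=14 Δ0: w2=0 w0=1 w3=0 w1=0 clk=0
  Δ1: w1:0→1, clk:0→1
  Δ2: w2:0→1
  Δ3: w3:0→1
  (3Δ to stable)
t=15 Δ0: w2=1 w0=1 w3=1 w1=1 clk=1
  Δ1: w1:1→0, clk:1→0
  Δ2: w2:1→0
  Δ3: w3:1→0
  (3Δ to stable)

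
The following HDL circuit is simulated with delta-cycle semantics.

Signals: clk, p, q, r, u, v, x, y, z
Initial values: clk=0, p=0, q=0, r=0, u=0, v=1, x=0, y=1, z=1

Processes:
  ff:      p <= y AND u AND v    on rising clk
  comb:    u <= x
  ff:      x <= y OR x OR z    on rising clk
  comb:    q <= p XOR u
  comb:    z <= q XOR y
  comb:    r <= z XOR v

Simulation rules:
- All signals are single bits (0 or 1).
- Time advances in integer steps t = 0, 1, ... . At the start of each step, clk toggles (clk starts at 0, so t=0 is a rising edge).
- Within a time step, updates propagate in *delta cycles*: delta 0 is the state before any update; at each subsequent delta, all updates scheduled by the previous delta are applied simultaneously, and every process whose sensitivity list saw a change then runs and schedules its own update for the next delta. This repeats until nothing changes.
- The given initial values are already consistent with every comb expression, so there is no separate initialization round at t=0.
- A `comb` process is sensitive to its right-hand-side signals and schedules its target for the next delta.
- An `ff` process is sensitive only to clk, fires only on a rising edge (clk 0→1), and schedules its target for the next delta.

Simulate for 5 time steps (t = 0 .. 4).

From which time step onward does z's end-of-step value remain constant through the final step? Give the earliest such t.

t0.Δ0 z=1 clk=0 q=0 y=1 v=1 x=0 u=0 p=0 r=0
t0.Δ1 z=1 clk=1 q=0 y=1 v=1 x=0 u=0 p=0 r=0
t0.Δ2 z=1 clk=1 q=0 y=1 v=1 x=1 u=0 p=0 r=0
t0.Δ3 z=1 clk=1 q=0 y=1 v=1 x=1 u=1 p=0 r=0
t0.Δ4 z=1 clk=1 q=1 y=1 v=1 x=1 u=1 p=0 r=0
t0.Δ5 z=0 clk=1 q=1 y=1 v=1 x=1 u=1 p=0 r=0
t0.Δ6 z=0 clk=1 q=1 y=1 v=1 x=1 u=1 p=0 r=1
t1.Δ0 z=0 clk=1 q=1 y=1 v=1 x=1 u=1 p=0 r=1
t1.Δ1 z=0 clk=0 q=1 y=1 v=1 x=1 u=1 p=0 r=1
t2.Δ0 z=0 clk=0 q=1 y=1 v=1 x=1 u=1 p=0 r=1
t2.Δ1 z=0 clk=1 q=1 y=1 v=1 x=1 u=1 p=0 r=1
t2.Δ2 z=0 clk=1 q=1 y=1 v=1 x=1 u=1 p=1 r=1
t2.Δ3 z=0 clk=1 q=0 y=1 v=1 x=1 u=1 p=1 r=1
t2.Δ4 z=1 clk=1 q=0 y=1 v=1 x=1 u=1 p=1 r=1
t2.Δ5 z=1 clk=1 q=0 y=1 v=1 x=1 u=1 p=1 r=0
t3.Δ0 z=1 clk=1 q=0 y=1 v=1 x=1 u=1 p=1 r=0
t3.Δ1 z=1 clk=0 q=0 y=1 v=1 x=1 u=1 p=1 r=0
t4.Δ0 z=1 clk=0 q=0 y=1 v=1 x=1 u=1 p=1 r=0
t4.Δ1 z=1 clk=1 q=0 y=1 v=1 x=1 u=1 p=1 r=0

2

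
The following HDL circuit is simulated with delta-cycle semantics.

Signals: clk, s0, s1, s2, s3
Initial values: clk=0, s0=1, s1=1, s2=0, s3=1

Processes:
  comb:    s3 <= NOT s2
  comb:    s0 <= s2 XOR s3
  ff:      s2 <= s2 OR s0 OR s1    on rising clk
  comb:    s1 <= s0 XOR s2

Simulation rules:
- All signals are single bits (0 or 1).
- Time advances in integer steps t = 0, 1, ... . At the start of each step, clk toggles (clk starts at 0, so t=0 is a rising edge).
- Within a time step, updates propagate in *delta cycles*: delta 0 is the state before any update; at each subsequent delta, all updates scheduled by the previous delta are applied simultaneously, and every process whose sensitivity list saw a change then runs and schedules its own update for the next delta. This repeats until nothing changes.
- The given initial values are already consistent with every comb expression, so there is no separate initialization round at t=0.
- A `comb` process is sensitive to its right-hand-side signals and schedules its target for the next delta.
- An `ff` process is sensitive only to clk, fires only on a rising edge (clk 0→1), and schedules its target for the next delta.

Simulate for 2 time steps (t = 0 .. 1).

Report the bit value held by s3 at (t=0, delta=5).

0

t0.Δ0 s2=0 s1=1 s0=1 clk=0 s3=1
t0.Δ1 s2=0 s1=1 s0=1 clk=1 s3=1
t0.Δ2 s2=1 s1=1 s0=1 clk=1 s3=1
t0.Δ3 s2=1 s1=0 s0=0 clk=1 s3=0
t0.Δ4 s2=1 s1=1 s0=1 clk=1 s3=0
t0.Δ5 s2=1 s1=0 s0=1 clk=1 s3=0
t1.Δ0 s2=1 s1=0 s0=1 clk=1 s3=0
t1.Δ1 s2=1 s1=0 s0=1 clk=0 s3=0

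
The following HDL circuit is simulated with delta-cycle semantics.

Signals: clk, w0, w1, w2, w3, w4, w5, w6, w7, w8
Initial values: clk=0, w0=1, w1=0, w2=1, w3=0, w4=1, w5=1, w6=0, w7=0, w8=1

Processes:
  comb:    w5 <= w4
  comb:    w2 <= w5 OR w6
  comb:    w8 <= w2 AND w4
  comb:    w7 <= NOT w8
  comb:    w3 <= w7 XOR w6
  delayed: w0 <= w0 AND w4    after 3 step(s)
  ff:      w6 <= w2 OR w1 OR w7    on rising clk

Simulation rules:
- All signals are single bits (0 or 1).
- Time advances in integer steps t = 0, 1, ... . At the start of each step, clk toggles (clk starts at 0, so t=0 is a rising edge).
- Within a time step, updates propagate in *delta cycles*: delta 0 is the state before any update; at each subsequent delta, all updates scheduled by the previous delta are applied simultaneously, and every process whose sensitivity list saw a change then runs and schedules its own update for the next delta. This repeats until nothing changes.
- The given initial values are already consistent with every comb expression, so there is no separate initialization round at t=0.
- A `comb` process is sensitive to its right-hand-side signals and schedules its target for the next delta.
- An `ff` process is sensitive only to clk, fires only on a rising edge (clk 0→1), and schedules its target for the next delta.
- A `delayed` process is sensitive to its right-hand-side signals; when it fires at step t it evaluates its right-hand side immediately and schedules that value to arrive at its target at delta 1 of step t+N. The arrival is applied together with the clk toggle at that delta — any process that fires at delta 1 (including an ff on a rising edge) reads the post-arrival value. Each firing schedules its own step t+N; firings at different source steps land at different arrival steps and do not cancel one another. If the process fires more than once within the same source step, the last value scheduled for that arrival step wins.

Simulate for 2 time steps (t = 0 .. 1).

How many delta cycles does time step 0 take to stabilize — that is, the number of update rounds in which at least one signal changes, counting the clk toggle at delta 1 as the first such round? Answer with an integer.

t=0 Δ0: w2=1 w1=0 w7=0 clk=0 w0=1 w6=0 w8=1 w4=1 w5=1 w3=0
  Δ1: clk:0→1
  Δ2: w6:0→1
  Δ3: w3:0→1
  (3Δ to stable)
t=1 Δ0: w2=1 w1=0 w7=0 clk=1 w0=1 w6=1 w8=1 w4=1 w5=1 w3=1
  Δ1: clk:1→0
  (1Δ to stable)

3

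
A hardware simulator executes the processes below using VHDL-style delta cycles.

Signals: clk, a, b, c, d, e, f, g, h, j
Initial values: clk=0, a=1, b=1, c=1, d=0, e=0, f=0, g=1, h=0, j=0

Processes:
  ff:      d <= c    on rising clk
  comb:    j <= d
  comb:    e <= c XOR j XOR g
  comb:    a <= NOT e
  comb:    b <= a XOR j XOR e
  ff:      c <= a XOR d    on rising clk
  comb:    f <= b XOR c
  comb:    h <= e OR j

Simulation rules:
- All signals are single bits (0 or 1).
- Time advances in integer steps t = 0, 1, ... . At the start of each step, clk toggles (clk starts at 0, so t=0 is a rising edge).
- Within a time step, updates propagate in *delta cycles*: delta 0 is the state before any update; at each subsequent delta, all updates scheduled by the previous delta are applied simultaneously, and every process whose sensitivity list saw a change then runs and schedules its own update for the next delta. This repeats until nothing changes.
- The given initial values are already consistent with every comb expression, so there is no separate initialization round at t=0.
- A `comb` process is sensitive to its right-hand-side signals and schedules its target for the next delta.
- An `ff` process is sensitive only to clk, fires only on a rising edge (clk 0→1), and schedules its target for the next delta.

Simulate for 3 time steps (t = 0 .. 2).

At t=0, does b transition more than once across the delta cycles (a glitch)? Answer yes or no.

yes

t0.Δ0 clk=0 h=0 d=0 a=1 f=0 e=0 c=1 g=1 b=1 j=0
t0.Δ1 clk=1 h=0 d=0 a=1 f=0 e=0 c=1 g=1 b=1 j=0
t0.Δ2 clk=1 h=0 d=1 a=1 f=0 e=0 c=1 g=1 b=1 j=0
t0.Δ3 clk=1 h=0 d=1 a=1 f=0 e=0 c=1 g=1 b=1 j=1
t0.Δ4 clk=1 h=1 d=1 a=1 f=0 e=1 c=1 g=1 b=0 j=1
t0.Δ5 clk=1 h=1 d=1 a=0 f=1 e=1 c=1 g=1 b=1 j=1
t0.Δ6 clk=1 h=1 d=1 a=0 f=0 e=1 c=1 g=1 b=0 j=1
t0.Δ7 clk=1 h=1 d=1 a=0 f=1 e=1 c=1 g=1 b=0 j=1
t1.Δ0 clk=1 h=1 d=1 a=0 f=1 e=1 c=1 g=1 b=0 j=1
t1.Δ1 clk=0 h=1 d=1 a=0 f=1 e=1 c=1 g=1 b=0 j=1
t2.Δ0 clk=0 h=1 d=1 a=0 f=1 e=1 c=1 g=1 b=0 j=1
t2.Δ1 clk=1 h=1 d=1 a=0 f=1 e=1 c=1 g=1 b=0 j=1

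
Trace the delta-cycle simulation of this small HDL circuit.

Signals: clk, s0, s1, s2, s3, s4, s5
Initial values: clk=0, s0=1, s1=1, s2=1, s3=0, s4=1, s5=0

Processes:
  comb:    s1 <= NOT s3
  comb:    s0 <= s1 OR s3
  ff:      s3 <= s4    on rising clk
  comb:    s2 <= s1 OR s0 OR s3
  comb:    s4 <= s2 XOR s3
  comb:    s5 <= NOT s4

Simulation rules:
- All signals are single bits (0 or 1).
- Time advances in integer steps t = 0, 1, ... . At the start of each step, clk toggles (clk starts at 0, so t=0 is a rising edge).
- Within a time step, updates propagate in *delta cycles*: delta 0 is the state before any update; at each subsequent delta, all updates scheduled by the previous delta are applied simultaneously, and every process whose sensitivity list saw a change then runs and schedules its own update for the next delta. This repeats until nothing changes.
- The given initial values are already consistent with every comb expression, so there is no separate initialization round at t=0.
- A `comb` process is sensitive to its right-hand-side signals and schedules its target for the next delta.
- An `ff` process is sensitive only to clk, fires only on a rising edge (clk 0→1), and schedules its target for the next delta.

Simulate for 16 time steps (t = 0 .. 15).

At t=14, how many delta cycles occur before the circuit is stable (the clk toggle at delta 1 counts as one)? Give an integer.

t=0 Δ0: s5=0 s2=1 s3=0 s1=1 s4=1 clk=0 s0=1
  Δ1: clk:0→1
  Δ2: s3:0→1
  Δ3: s1:1→0, s4:1→0
  Δ4: s5:0→1
  (4Δ to stable)
t=1 Δ0: s5=1 s2=1 s3=1 s1=0 s4=0 clk=1 s0=1
  Δ1: clk:1→0
  (1Δ to stable)
t=2 Δ0: s5=1 s2=1 s3=1 s1=0 s4=0 clk=0 s0=1
  Δ1: clk:0→1
  Δ2: s3:1→0
  Δ3: s1:0→1, s4:0→1, s0:1→0
  Δ4: s5:1→0, s0:0→1
  (4Δ to stable)
t=3 Δ0: s5=0 s2=1 s3=0 s1=1 s4=1 clk=1 s0=1
  Δ1: clk:1→0
  (1Δ to stable)
t=4 Δ0: s5=0 s2=1 s3=0 s1=1 s4=1 clk=0 s0=1
  Δ1: clk:0→1
  Δ2: s3:0→1
  Δ3: s1:1→0, s4:1→0
  Δ4: s5:0→1
  (4Δ to stable)
t=5 Δ0: s5=1 s2=1 s3=1 s1=0 s4=0 clk=1 s0=1
  Δ1: clk:1→0
  (1Δ to stable)
t=6 Δ0: s5=1 s2=1 s3=1 s1=0 s4=0 clk=0 s0=1
  Δ1: clk:0→1
  Δ2: s3:1→0
  Δ3: s1:0→1, s4:0→1, s0:1→0
  Δ4: s5:1→0, s0:0→1
  (4Δ to stable)
t=7 Δ0: s5=0 s2=1 s3=0 s1=1 s4=1 clk=1 s0=1
  Δ1: clk:1→0
  (1Δ to stable)
t=8 Δ0: s5=0 s2=1 s3=0 s1=1 s4=1 clk=0 s0=1
  Δ1: clk:0→1
  Δ2: s3:0→1
  Δ3: s1:1→0, s4:1→0
  Δ4: s5:0→1
  (4Δ to stable)
t=9 Δ0: s5=1 s2=1 s3=1 s1=0 s4=0 clk=1 s0=1
  Δ1: clk:1→0
  (1Δ to stable)
t=10 Δ0: s5=1 s2=1 s3=1 s1=0 s4=0 clk=0 s0=1
  Δ1: clk:0→1
  Δ2: s3:1→0
  Δ3: s1:0→1, s4:0→1, s0:1→0
  Δ4: s5:1→0, s0:0→1
  (4Δ to stable)
t=11 Δ0: s5=0 s2=1 s3=0 s1=1 s4=1 clk=1 s0=1
  Δ1: clk:1→0
  (1Δ to stable)
t=12 Δ0: s5=0 s2=1 s3=0 s1=1 s4=1 clk=0 s0=1
  Δ1: clk:0→1
  Δ2: s3:0→1
  Δ3: s1:1→0, s4:1→0
  Δ4: s5:0→1
  (4Δ to stable)
t=13 Δ0: s5=1 s2=1 s3=1 s1=0 s4=0 clk=1 s0=1
  Δ1: clk:1→0
  (1Δ to stable)
t=14 Δ0: s5=1 s2=1 s3=1 s1=0 s4=0 clk=0 s0=1
  Δ1: clk:0→1
  Δ2: s3:1→0
  Δ3: s1:0→1, s4:0→1, s0:1→0
  Δ4: s5:1→0, s0:0→1
  (4Δ to stable)
t=15 Δ0: s5=0 s2=1 s3=0 s1=1 s4=1 clk=1 s0=1
  Δ1: clk:1→0
  (1Δ to stable)

4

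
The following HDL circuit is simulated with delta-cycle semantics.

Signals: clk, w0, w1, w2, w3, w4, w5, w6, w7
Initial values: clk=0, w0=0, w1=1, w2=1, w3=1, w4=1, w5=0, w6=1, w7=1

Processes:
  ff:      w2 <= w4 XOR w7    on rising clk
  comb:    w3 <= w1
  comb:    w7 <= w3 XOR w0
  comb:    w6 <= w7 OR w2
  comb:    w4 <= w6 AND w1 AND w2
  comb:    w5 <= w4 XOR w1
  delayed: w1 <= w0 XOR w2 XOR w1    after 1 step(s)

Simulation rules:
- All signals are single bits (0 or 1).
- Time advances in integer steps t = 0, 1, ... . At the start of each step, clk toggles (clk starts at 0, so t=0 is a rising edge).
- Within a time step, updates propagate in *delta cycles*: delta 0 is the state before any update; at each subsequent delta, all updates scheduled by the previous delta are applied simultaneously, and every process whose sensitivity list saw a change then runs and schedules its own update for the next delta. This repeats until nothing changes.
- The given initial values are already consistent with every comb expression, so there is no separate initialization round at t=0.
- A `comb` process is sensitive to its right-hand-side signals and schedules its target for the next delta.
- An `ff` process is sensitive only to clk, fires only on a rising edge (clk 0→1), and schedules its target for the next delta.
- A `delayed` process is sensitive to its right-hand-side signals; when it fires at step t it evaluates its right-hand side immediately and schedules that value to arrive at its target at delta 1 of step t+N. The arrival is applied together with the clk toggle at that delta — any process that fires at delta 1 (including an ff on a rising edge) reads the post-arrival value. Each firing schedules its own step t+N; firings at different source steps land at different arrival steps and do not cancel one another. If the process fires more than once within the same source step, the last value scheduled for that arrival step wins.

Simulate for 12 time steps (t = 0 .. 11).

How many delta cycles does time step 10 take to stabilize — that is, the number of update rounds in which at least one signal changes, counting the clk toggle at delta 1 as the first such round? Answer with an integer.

4

t=0 Δ0: clk=0 w1=1 w4=1 w6=1 w5=0 w7=1 w0=0 w3=1 w2=1
  Δ1: clk:0→1
  Δ2: w2:1→0
  Δ3: w4:1→0
  Δ4: w5:0→1
  (4Δ to stable)
t=1 Δ0: clk=1 w1=1 w4=0 w6=1 w5=1 w7=1 w0=0 w3=1 w2=0
  Δ1: clk:1→0
  (1Δ to stable)
t=2 Δ0: clk=0 w1=1 w4=0 w6=1 w5=1 w7=1 w0=0 w3=1 w2=0
  Δ1: clk:0→1
  Δ2: w2:0→1
  Δ3: w4:0→1
  Δ4: w5:1→0
  (4Δ to stable)
t=3 Δ0: clk=1 w1=1 w4=1 w6=1 w5=0 w7=1 w0=0 w3=1 w2=1
  Δ1: clk:1→0, w1:1→0
  Δ2: w4:1→0, w5:0→1, w3:1→0
  Δ3: w5:1→0, w7:1→0
  (3Δ to stable)
t=4 Δ0: clk=0 w1=0 w4=0 w6=1 w5=0 w7=0 w0=0 w3=0 w2=1
  Δ1: clk:0→1, w1:0→1
  Δ2: w4:0→1, w5:0→1, w3:0→1, w2:1→0
  Δ3: w4:1→0, w6:1→0, w5:1→0, w7:0→1
  Δ4: w6:0→1, w5:0→1
  (4Δ to stable)
t=5 Δ0: clk=1 w1=1 w4=0 w6=1 w5=1 w7=1 w0=0 w3=1 w2=0
  Δ1: clk:1→0
  (1Δ to stable)
t=6 Δ0: clk=0 w1=1 w4=0 w6=1 w5=1 w7=1 w0=0 w3=1 w2=0
  Δ1: clk:0→1
  Δ2: w2:0→1
  Δ3: w4:0→1
  Δ4: w5:1→0
  (4Δ to stable)
t=7 Δ0: clk=1 w1=1 w4=1 w6=1 w5=0 w7=1 w0=0 w3=1 w2=1
  Δ1: clk:1→0, w1:1→0
  Δ2: w4:1→0, w5:0→1, w3:1→0
  Δ3: w5:1→0, w7:1→0
  (3Δ to stable)
t=8 Δ0: clk=0 w1=0 w4=0 w6=1 w5=0 w7=0 w0=0 w3=0 w2=1
  Δ1: clk:0→1, w1:0→1
  Δ2: w4:0→1, w5:0→1, w3:0→1, w2:1→0
  Δ3: w4:1→0, w6:1→0, w5:1→0, w7:0→1
  Δ4: w6:0→1, w5:0→1
  (4Δ to stable)
t=9 Δ0: clk=1 w1=1 w4=0 w6=1 w5=1 w7=1 w0=0 w3=1 w2=0
  Δ1: clk:1→0
  (1Δ to stable)
t=10 Δ0: clk=0 w1=1 w4=0 w6=1 w5=1 w7=1 w0=0 w3=1 w2=0
  Δ1: clk:0→1
  Δ2: w2:0→1
  Δ3: w4:0→1
  Δ4: w5:1→0
  (4Δ to stable)
t=11 Δ0: clk=1 w1=1 w4=1 w6=1 w5=0 w7=1 w0=0 w3=1 w2=1
  Δ1: clk:1→0, w1:1→0
  Δ2: w4:1→0, w5:0→1, w3:1→0
  Δ3: w5:1→0, w7:1→0
  (3Δ to stable)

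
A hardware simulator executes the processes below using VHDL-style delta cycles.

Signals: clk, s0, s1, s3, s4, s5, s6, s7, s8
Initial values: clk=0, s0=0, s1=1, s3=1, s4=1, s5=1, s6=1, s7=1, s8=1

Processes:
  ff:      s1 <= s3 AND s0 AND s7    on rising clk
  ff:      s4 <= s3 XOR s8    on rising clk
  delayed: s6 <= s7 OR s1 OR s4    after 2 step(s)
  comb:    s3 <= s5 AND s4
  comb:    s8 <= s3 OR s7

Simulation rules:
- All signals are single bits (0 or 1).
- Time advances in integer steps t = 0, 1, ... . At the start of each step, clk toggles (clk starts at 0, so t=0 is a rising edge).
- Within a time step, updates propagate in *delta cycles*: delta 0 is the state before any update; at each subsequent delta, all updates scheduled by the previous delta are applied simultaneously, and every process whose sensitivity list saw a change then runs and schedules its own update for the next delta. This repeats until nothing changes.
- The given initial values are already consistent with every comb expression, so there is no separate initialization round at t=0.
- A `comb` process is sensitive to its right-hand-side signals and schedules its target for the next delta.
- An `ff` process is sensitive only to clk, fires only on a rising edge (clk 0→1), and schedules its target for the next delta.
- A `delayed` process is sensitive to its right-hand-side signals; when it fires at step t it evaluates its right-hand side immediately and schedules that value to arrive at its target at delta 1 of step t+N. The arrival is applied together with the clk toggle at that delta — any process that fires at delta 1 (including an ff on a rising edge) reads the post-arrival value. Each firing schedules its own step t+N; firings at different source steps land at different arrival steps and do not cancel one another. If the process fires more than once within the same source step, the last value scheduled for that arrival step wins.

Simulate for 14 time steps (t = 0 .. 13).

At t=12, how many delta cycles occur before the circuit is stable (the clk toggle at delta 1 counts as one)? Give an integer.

t=0 Δ0: s4=1 s5=1 s0=0 s1=1 s6=1 s3=1 s7=1 s8=1 clk=0
  Δ1: clk:0→1
  Δ2: s4:1→0, s1:1→0
  Δ3: s3:1→0
  (3Δ to stable)
t=1 Δ0: s4=0 s5=1 s0=0 s1=0 s6=1 s3=0 s7=1 s8=1 clk=1
  Δ1: clk:1→0
  (1Δ to stable)
t=2 Δ0: s4=0 s5=1 s0=0 s1=0 s6=1 s3=0 s7=1 s8=1 clk=0
  Δ1: clk:0→1
  Δ2: s4:0→1
  Δ3: s3:0→1
  (3Δ to stable)
t=3 Δ0: s4=1 s5=1 s0=0 s1=0 s6=1 s3=1 s7=1 s8=1 clk=1
  Δ1: clk:1→0
  (1Δ to stable)
t=4 Δ0: s4=1 s5=1 s0=0 s1=0 s6=1 s3=1 s7=1 s8=1 clk=0
  Δ1: clk:0→1
  Δ2: s4:1→0
  Δ3: s3:1→0
  (3Δ to stable)
t=5 Δ0: s4=0 s5=1 s0=0 s1=0 s6=1 s3=0 s7=1 s8=1 clk=1
  Δ1: clk:1→0
  (1Δ to stable)
t=6 Δ0: s4=0 s5=1 s0=0 s1=0 s6=1 s3=0 s7=1 s8=1 clk=0
  Δ1: clk:0→1
  Δ2: s4:0→1
  Δ3: s3:0→1
  (3Δ to stable)
t=7 Δ0: s4=1 s5=1 s0=0 s1=0 s6=1 s3=1 s7=1 s8=1 clk=1
  Δ1: clk:1→0
  (1Δ to stable)
t=8 Δ0: s4=1 s5=1 s0=0 s1=0 s6=1 s3=1 s7=1 s8=1 clk=0
  Δ1: clk:0→1
  Δ2: s4:1→0
  Δ3: s3:1→0
  (3Δ to stable)
t=9 Δ0: s4=0 s5=1 s0=0 s1=0 s6=1 s3=0 s7=1 s8=1 clk=1
  Δ1: clk:1→0
  (1Δ to stable)
t=10 Δ0: s4=0 s5=1 s0=0 s1=0 s6=1 s3=0 s7=1 s8=1 clk=0
  Δ1: clk:0→1
  Δ2: s4:0→1
  Δ3: s3:0→1
  (3Δ to stable)
t=11 Δ0: s4=1 s5=1 s0=0 s1=0 s6=1 s3=1 s7=1 s8=1 clk=1
  Δ1: clk:1→0
  (1Δ to stable)
t=12 Δ0: s4=1 s5=1 s0=0 s1=0 s6=1 s3=1 s7=1 s8=1 clk=0
  Δ1: clk:0→1
  Δ2: s4:1→0
  Δ3: s3:1→0
  (3Δ to stable)
t=13 Δ0: s4=0 s5=1 s0=0 s1=0 s6=1 s3=0 s7=1 s8=1 clk=1
  Δ1: clk:1→0
  (1Δ to stable)

3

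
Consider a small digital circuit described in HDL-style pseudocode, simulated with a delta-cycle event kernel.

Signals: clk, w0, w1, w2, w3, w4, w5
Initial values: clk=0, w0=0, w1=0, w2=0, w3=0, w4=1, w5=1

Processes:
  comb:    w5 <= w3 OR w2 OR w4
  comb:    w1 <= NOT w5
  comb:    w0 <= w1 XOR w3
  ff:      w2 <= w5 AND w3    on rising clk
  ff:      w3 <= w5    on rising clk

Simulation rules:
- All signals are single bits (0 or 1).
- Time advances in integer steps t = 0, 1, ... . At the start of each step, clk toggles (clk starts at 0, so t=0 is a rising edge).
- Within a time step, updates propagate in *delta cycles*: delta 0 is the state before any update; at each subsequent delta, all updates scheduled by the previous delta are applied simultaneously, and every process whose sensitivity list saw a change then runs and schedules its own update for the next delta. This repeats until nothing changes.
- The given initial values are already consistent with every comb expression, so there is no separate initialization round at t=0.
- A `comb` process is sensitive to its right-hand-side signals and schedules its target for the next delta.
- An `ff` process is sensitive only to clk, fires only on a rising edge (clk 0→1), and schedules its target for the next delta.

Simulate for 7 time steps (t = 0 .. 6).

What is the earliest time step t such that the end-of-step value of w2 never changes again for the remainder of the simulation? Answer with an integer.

2

t=0 Δ0: clk=0 w5=1 w3=0 w2=0 w0=0 w1=0 w4=1
  Δ1: clk:0→1
  Δ2: w3:0→1
  Δ3: w0:0→1
  (3Δ to stable)
t=1 Δ0: clk=1 w5=1 w3=1 w2=0 w0=1 w1=0 w4=1
  Δ1: clk:1→0
  (1Δ to stable)
t=2 Δ0: clk=0 w5=1 w3=1 w2=0 w0=1 w1=0 w4=1
  Δ1: clk:0→1
  Δ2: w2:0→1
  (2Δ to stable)
t=3 Δ0: clk=1 w5=1 w3=1 w2=1 w0=1 w1=0 w4=1
  Δ1: clk:1→0
  (1Δ to stable)
t=4 Δ0: clk=0 w5=1 w3=1 w2=1 w0=1 w1=0 w4=1
  Δ1: clk:0→1
  (1Δ to stable)
t=5 Δ0: clk=1 w5=1 w3=1 w2=1 w0=1 w1=0 w4=1
  Δ1: clk:1→0
  (1Δ to stable)
t=6 Δ0: clk=0 w5=1 w3=1 w2=1 w0=1 w1=0 w4=1
  Δ1: clk:0→1
  (1Δ to stable)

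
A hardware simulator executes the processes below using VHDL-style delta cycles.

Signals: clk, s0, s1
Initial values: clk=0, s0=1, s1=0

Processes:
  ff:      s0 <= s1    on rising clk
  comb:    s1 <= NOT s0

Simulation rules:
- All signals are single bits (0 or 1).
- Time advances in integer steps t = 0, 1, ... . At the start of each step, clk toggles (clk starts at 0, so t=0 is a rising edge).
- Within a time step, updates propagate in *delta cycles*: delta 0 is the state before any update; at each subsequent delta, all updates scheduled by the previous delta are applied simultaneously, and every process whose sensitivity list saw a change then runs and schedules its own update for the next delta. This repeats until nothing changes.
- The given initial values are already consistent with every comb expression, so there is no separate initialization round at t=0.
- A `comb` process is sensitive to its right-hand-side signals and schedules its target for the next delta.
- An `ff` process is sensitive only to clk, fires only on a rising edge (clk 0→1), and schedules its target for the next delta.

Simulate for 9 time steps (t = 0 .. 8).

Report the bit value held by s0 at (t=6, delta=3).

t=0 Δ0: clk=0 s0=1 s1=0
  Δ1: clk:0→1
  Δ2: s0:1→0
  Δ3: s1:0→1
  (3Δ to stable)
t=1 Δ0: clk=1 s0=0 s1=1
  Δ1: clk:1→0
  (1Δ to stable)
t=2 Δ0: clk=0 s0=0 s1=1
  Δ1: clk:0→1
  Δ2: s0:0→1
  Δ3: s1:1→0
  (3Δ to stable)
t=3 Δ0: clk=1 s0=1 s1=0
  Δ1: clk:1→0
  (1Δ to stable)
t=4 Δ0: clk=0 s0=1 s1=0
  Δ1: clk:0→1
  Δ2: s0:1→0
  Δ3: s1:0→1
  (3Δ to stable)
t=5 Δ0: clk=1 s0=0 s1=1
  Δ1: clk:1→0
  (1Δ to stable)
t=6 Δ0: clk=0 s0=0 s1=1
  Δ1: clk:0→1
  Δ2: s0:0→1
  Δ3: s1:1→0
  (3Δ to stable)
t=7 Δ0: clk=1 s0=1 s1=0
  Δ1: clk:1→0
  (1Δ to stable)
t=8 Δ0: clk=0 s0=1 s1=0
  Δ1: clk:0→1
  Δ2: s0:1→0
  Δ3: s1:0→1
  (3Δ to stable)

1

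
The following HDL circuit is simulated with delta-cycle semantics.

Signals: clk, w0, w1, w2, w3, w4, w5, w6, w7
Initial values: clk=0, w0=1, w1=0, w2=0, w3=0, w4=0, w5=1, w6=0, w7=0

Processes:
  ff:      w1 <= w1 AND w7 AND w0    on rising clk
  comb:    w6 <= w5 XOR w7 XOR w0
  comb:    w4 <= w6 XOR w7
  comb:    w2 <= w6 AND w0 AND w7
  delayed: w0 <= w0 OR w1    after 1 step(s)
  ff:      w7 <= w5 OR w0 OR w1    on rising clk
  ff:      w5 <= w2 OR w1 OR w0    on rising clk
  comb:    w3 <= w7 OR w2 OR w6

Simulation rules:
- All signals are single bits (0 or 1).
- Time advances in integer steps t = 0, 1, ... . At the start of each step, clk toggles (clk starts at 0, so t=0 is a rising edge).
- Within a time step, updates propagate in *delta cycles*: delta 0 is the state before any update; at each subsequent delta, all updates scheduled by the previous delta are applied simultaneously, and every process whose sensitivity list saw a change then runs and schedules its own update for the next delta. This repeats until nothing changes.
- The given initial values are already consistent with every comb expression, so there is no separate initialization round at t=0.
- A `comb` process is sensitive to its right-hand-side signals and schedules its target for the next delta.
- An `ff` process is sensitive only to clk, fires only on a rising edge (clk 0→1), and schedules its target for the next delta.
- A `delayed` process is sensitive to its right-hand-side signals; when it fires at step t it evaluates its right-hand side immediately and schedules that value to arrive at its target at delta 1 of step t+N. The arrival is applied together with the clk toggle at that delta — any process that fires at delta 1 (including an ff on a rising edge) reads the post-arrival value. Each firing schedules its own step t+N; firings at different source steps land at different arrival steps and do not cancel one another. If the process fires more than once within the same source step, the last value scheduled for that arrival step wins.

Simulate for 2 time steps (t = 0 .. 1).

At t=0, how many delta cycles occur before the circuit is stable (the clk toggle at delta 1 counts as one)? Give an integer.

4

[bits: w6,w2,w7,clk,w5,w0,w1,w4,w3]
t=0: Δ0=000011000 Δ1=000111000 Δ2=001111000 Δ3=101111011 Δ4=111111001 | 4Δ
t=1: Δ0=111111001 Δ1=111011001 | 1Δ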